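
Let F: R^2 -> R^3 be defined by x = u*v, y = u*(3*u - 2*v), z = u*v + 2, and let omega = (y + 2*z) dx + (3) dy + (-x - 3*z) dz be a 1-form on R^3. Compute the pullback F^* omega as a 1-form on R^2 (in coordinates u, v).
F^* omega = (3*u^2*v - 4*u*v^2 + 18*u - 8*v) du + (u*(3*u^2 - 4*u*v - 8)) dv

Using F^*(f dg) = (f ∘ F) d(g ∘ F), substitute each coordinate x_i by F_i(u, v) in f_i, and replace dx_i by d F_i = (∂F_i/∂u) du + (∂F_i/∂v) dv.
  For the x component: f_1(F) = 3*u^2 + 4; d F_1 = (v) du + (u) dv
  For the y component: f_2(F) = 3; d F_2 = (6*u - 2*v) du + (-2*u) dv
  For the z component: f_3(F) = -4*u*v - 6; d F_3 = (v) du + (u) dv
Combining and collecting du, dv coefficients:
  coeff of du: 3*u^2*v - 4*u*v^2 + 18*u - 8*v
  coeff of dv: u*(3*u^2 - 4*u*v - 8)
F^* omega = (3*u^2*v - 4*u*v^2 + 18*u - 8*v) du + (u*(3*u^2 - 4*u*v - 8)) dv.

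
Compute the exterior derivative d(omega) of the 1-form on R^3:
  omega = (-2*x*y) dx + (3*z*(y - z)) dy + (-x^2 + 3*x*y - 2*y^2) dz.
d(omega) = (2*x) dx ∧ dy + (-2*x + 3*y) dx ∧ dz + (3*x - 7*y + 6*z) dy ∧ dz

For a 1-form omega = sum_i f_i dx_i, the exterior derivative is
  d(omega) = sum_{i < j} (∂f_j/∂x_i - ∂f_i/∂x_j) dx_i ∧ dx_j.
  coefficient of dx ∧ dy: ∂f_2/∂x - ∂f_1/∂y = ∂(3*z*(y - z))/∂x - ∂(-2*x*y)/∂y = 2*x
  coefficient of dx ∧ dz: ∂f_3/∂x - ∂f_1/∂z = ∂(-x^2 + 3*x*y - 2*y^2)/∂x - ∂(-2*x*y)/∂z = -2*x + 3*y
  coefficient of dy ∧ dz: ∂f_3/∂y - ∂f_2/∂z = ∂(-x^2 + 3*x*y - 2*y^2)/∂y - ∂(3*z*(y - z))/∂z = 3*x - 7*y + 6*z
Assembling: d(omega) = (2*x) dx ∧ dy + (-2*x + 3*y) dx ∧ dz + (3*x - 7*y + 6*z) dy ∧ dz.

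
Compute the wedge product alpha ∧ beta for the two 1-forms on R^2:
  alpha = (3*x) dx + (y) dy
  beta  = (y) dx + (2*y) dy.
alpha ∧ beta = (y*(6*x - y)) dx ∧ dy

Distribute the wedge, using dx_i ∧ dx_j = -dx_j ∧ dx_i and dx_i ∧ dx_i = 0. For each pair (i, j) with i < j, the coefficient of dx_i ∧ dx_j in alpha ∧ beta is (alpha_i * beta_j - alpha_j * beta_i). Collecting: alpha ∧ beta = (y*(6*x - y)) dx ∧ dy.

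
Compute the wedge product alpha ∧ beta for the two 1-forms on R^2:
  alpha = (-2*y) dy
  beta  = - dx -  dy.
alpha ∧ beta = (-2*y) dx ∧ dy

Distribute the wedge, using dx_i ∧ dx_j = -dx_j ∧ dx_i and dx_i ∧ dx_i = 0. For each pair (i, j) with i < j, the coefficient of dx_i ∧ dx_j in alpha ∧ beta is (alpha_i * beta_j - alpha_j * beta_i). Collecting: alpha ∧ beta = (-2*y) dx ∧ dy.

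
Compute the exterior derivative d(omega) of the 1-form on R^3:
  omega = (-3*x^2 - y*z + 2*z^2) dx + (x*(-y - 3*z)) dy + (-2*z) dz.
d(omega) = (-y - 2*z) dx ∧ dy + (y - 4*z) dx ∧ dz + (3*x) dy ∧ dz

For a 1-form omega = sum_i f_i dx_i, the exterior derivative is
  d(omega) = sum_{i < j} (∂f_j/∂x_i - ∂f_i/∂x_j) dx_i ∧ dx_j.
  coefficient of dx ∧ dy: ∂f_2/∂x - ∂f_1/∂y = ∂(x*(-y - 3*z))/∂x - ∂(-3*x^2 - y*z + 2*z^2)/∂y = -y - 2*z
  coefficient of dx ∧ dz: ∂f_3/∂x - ∂f_1/∂z = ∂(-2*z)/∂x - ∂(-3*x^2 - y*z + 2*z^2)/∂z = y - 4*z
  coefficient of dy ∧ dz: ∂f_3/∂y - ∂f_2/∂z = ∂(-2*z)/∂y - ∂(x*(-y - 3*z))/∂z = 3*x
Assembling: d(omega) = (-y - 2*z) dx ∧ dy + (y - 4*z) dx ∧ dz + (3*x) dy ∧ dz.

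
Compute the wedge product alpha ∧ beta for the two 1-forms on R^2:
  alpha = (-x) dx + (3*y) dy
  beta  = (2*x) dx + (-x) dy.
alpha ∧ beta = (x*(x - 6*y)) dx ∧ dy

Distribute the wedge, using dx_i ∧ dx_j = -dx_j ∧ dx_i and dx_i ∧ dx_i = 0. For each pair (i, j) with i < j, the coefficient of dx_i ∧ dx_j in alpha ∧ beta is (alpha_i * beta_j - alpha_j * beta_i). Collecting: alpha ∧ beta = (x*(x - 6*y)) dx ∧ dy.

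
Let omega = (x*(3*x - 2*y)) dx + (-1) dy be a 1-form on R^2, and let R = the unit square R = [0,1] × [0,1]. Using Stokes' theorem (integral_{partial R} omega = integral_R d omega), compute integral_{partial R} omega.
integral_(partial R) omega = 1

Stokes: integral_partial_R omega = integral_R d omega with d omega = (∂Q/∂x - ∂P/∂y) dx ∧ dy.
  ∂Q/∂x = 0
  ∂P/∂y = -2*x
  integrand = ∂Q/∂x - ∂P/∂y = 2*x.
Integrating over R: integral_0^1 integral_0^1 (2*x) dx dy = 1.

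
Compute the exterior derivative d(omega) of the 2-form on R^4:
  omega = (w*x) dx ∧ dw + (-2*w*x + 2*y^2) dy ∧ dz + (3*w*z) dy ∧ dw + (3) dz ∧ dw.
d(omega) = (-2*w) dx ∧ dy ∧ dz + (-3*w - 2*x) dy ∧ dz ∧ dw

For a 2-form omega = sum_{i<j} g_{ij} dx_i ∧ dx_j, the exterior derivative is
  d(omega) = sum_{i<j} d(g_{ij}) ∧ dx_i ∧ dx_j = sum_{i<j, k} (∂g_{ij}/∂x_k) dx_k ∧ dx_i ∧ dx_j.
Expand each term, using dx_k ∧ dx_i ∧ dx_j = sgn(permutation) dx_{(a)} ∧ dx_{(b)} ∧ dx_{(c)} with (a < b < c) sorted:
  d(-2*w*x + 2*y^2) includes (∂/∂x)(-2*w*x + 2*y^2) dx = (-2*w) dx, which multiplied by dy ∧ dz gives (-2*w) dx ∧ dy ∧ dz
  d(-2*w*x + 2*y^2) includes (∂/∂w)(-2*w*x + 2*y^2) dw = (-2*x) dw, which multiplied by dy ∧ dz gives (-2*x) dy ∧ dz ∧ dw
  d(3*w*z) includes (∂/∂z)(3*w*z) dz = (3*w) dz, which multiplied by dy ∧ dw gives (-3*w) dy ∧ dz ∧ dw
Collecting like 3-forms: d(omega) = (-2*w) dx ∧ dy ∧ dz + (-3*w - 2*x) dy ∧ dz ∧ dw.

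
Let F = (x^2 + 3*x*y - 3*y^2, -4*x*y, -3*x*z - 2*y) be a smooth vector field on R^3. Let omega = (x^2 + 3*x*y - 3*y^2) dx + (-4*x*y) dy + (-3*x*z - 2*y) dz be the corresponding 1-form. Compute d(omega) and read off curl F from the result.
d(omega) = (-2) dy ∧ dz + (3*z) dz ∧ dx + (-3*x + 2*y) dx ∧ dy; curl F = (-2, 3*z, -3*x + 2*y)

d omega = sum_{i<j} (∂f_j/∂x_i - ∂f_i/∂x_j) dx_i ∧ dx_j. Under the identification (dy ∧ dz, dz ∧ dx, dx ∧ dy) ↔ (e_x, e_y, e_z), the coefficients are exactly the components of curl F. Compute:
  ∂R/∂y - ∂Q/∂z = (-2) - (0) = -2
  ∂P/∂z - ∂R/∂x = (0) - (-3*z) = 3*z
  ∂Q/∂x - ∂P/∂y = (-4*y) - (3*x - 6*y) = -3*x + 2*y.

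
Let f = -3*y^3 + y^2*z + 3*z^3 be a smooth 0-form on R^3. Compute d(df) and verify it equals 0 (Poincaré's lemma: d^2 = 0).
d(df) = 0

Step 1: df = sum_i (∂f/∂x_i) dx_i = (0) dx + (y*(-9*y + 2*z)) dy + (y^2 + 9*z^2) dz.
Step 2: Apply d again. Using the 1-form formula, the coefficient of dx ∧ dy in d(df) is ∂^2 f/∂x ∂y - ∂^2 f/∂y ∂x = (0) - (0) = 0 (equality of mixed partials for smooth f).
Similarly for dx ∧ dz and dy ∧ dz — all coefficients vanish. So d(df) = 0.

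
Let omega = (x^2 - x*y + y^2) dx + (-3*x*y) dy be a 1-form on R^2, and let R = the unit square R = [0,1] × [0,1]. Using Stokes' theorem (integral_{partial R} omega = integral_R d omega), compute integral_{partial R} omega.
integral_(partial R) omega = -2

Stokes: integral_partial_R omega = integral_R d omega with d omega = (∂Q/∂x - ∂P/∂y) dx ∧ dy.
  ∂Q/∂x = -3*y
  ∂P/∂y = -x + 2*y
  integrand = ∂Q/∂x - ∂P/∂y = x - 5*y.
Integrating over R: integral_0^1 integral_0^1 (x - 5*y) dx dy = -2.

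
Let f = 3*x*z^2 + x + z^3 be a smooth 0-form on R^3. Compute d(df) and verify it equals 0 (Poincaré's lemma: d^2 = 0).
d(df) = 0

Step 1: df = sum_i (∂f/∂x_i) dx_i = (3*z^2 + 1) dx + (0) dy + (3*z*(2*x + z)) dz.
Step 2: Apply d again. Using the 1-form formula, the coefficient of dx ∧ dy in d(df) is ∂^2 f/∂x ∂y - ∂^2 f/∂y ∂x = (0) - (0) = 0 (equality of mixed partials for smooth f).
Similarly for dx ∧ dz and dy ∧ dz — all coefficients vanish. So d(df) = 0.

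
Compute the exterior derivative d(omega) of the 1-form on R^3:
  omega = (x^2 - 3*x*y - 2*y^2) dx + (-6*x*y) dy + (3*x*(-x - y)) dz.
d(omega) = (3*x - 2*y) dx ∧ dy + (-6*x - 3*y) dx ∧ dz + (-3*x) dy ∧ dz

For a 1-form omega = sum_i f_i dx_i, the exterior derivative is
  d(omega) = sum_{i < j} (∂f_j/∂x_i - ∂f_i/∂x_j) dx_i ∧ dx_j.
  coefficient of dx ∧ dy: ∂f_2/∂x - ∂f_1/∂y = ∂(-6*x*y)/∂x - ∂(x^2 - 3*x*y - 2*y^2)/∂y = 3*x - 2*y
  coefficient of dx ∧ dz: ∂f_3/∂x - ∂f_1/∂z = ∂(3*x*(-x - y))/∂x - ∂(x^2 - 3*x*y - 2*y^2)/∂z = -6*x - 3*y
  coefficient of dy ∧ dz: ∂f_3/∂y - ∂f_2/∂z = ∂(3*x*(-x - y))/∂y - ∂(-6*x*y)/∂z = -3*x
Assembling: d(omega) = (3*x - 2*y) dx ∧ dy + (-6*x - 3*y) dx ∧ dz + (-3*x) dy ∧ dz.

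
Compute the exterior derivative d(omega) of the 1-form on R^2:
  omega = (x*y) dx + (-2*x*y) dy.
d(omega) = (-x - 2*y) dx ∧ dy

For a 1-form omega = sum_i f_i dx_i, the exterior derivative is
  d(omega) = sum_{i < j} (∂f_j/∂x_i - ∂f_i/∂x_j) dx_i ∧ dx_j.
  coefficient of dx ∧ dy: ∂f_2/∂x - ∂f_1/∂y = ∂(-2*x*y)/∂x - ∂(x*y)/∂y = -x - 2*y
Assembling: d(omega) = (-x - 2*y) dx ∧ dy.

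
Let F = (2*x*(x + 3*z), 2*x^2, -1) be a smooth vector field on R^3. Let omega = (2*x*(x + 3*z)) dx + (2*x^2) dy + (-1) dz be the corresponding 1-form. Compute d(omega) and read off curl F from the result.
d(omega) = (0) dy ∧ dz + (6*x) dz ∧ dx + (4*x) dx ∧ dy; curl F = (0, 6*x, 4*x)

d omega = sum_{i<j} (∂f_j/∂x_i - ∂f_i/∂x_j) dx_i ∧ dx_j. Under the identification (dy ∧ dz, dz ∧ dx, dx ∧ dy) ↔ (e_x, e_y, e_z), the coefficients are exactly the components of curl F. Compute:
  ∂R/∂y - ∂Q/∂z = (0) - (0) = 0
  ∂P/∂z - ∂R/∂x = (6*x) - (0) = 6*x
  ∂Q/∂x - ∂P/∂y = (4*x) - (0) = 4*x.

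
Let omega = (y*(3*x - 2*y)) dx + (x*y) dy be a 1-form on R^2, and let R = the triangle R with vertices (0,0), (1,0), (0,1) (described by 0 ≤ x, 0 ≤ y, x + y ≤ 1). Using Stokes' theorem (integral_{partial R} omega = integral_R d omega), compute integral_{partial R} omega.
integral_(partial R) omega = 1/3

Stokes: integral_partial_R omega = integral_R d omega with d omega = (∂Q/∂x - ∂P/∂y) dx ∧ dy.
  ∂Q/∂x = y
  ∂P/∂y = 3*x - 4*y
  integrand = ∂Q/∂x - ∂P/∂y = -3*x + 5*y.
Integrating over R: integral_0^1 integral_0^{1-x} (-3*x + 5*y) dy dx = 1/3.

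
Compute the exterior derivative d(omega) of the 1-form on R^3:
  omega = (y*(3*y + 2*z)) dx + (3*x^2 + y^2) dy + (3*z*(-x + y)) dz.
d(omega) = (6*x - 6*y - 2*z) dx ∧ dy + (-2*y - 3*z) dx ∧ dz + (3*z) dy ∧ dz

For a 1-form omega = sum_i f_i dx_i, the exterior derivative is
  d(omega) = sum_{i < j} (∂f_j/∂x_i - ∂f_i/∂x_j) dx_i ∧ dx_j.
  coefficient of dx ∧ dy: ∂f_2/∂x - ∂f_1/∂y = ∂(3*x^2 + y^2)/∂x - ∂(y*(3*y + 2*z))/∂y = 6*x - 6*y - 2*z
  coefficient of dx ∧ dz: ∂f_3/∂x - ∂f_1/∂z = ∂(3*z*(-x + y))/∂x - ∂(y*(3*y + 2*z))/∂z = -2*y - 3*z
  coefficient of dy ∧ dz: ∂f_3/∂y - ∂f_2/∂z = ∂(3*z*(-x + y))/∂y - ∂(3*x^2 + y^2)/∂z = 3*z
Assembling: d(omega) = (6*x - 6*y - 2*z) dx ∧ dy + (-2*y - 3*z) dx ∧ dz + (3*z) dy ∧ dz.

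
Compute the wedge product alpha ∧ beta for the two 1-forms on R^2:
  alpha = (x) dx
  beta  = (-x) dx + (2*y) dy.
alpha ∧ beta = (2*x*y) dx ∧ dy

Distribute the wedge, using dx_i ∧ dx_j = -dx_j ∧ dx_i and dx_i ∧ dx_i = 0. For each pair (i, j) with i < j, the coefficient of dx_i ∧ dx_j in alpha ∧ beta is (alpha_i * beta_j - alpha_j * beta_i). Collecting: alpha ∧ beta = (2*x*y) dx ∧ dy.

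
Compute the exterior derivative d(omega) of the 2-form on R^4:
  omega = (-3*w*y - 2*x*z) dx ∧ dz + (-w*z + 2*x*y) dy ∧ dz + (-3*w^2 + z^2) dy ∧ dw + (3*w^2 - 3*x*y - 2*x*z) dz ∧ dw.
d(omega) = (3*w + 2*y) dx ∧ dy ∧ dz + (-6*y - 2*z) dx ∧ dz ∧ dw + (-3*x - 3*z) dy ∧ dz ∧ dw

For a 2-form omega = sum_{i<j} g_{ij} dx_i ∧ dx_j, the exterior derivative is
  d(omega) = sum_{i<j} d(g_{ij}) ∧ dx_i ∧ dx_j = sum_{i<j, k} (∂g_{ij}/∂x_k) dx_k ∧ dx_i ∧ dx_j.
Expand each term, using dx_k ∧ dx_i ∧ dx_j = sgn(permutation) dx_{(a)} ∧ dx_{(b)} ∧ dx_{(c)} with (a < b < c) sorted:
  d(-3*w*y - 2*x*z) includes (∂/∂y)(-3*w*y - 2*x*z) dy = (-3*w) dy, which multiplied by dx ∧ dz gives (3*w) dx ∧ dy ∧ dz
  d(-3*w*y - 2*x*z) includes (∂/∂w)(-3*w*y - 2*x*z) dw = (-3*y) dw, which multiplied by dx ∧ dz gives (-3*y) dx ∧ dz ∧ dw
  d(-w*z + 2*x*y) includes (∂/∂x)(-w*z + 2*x*y) dx = (2*y) dx, which multiplied by dy ∧ dz gives (2*y) dx ∧ dy ∧ dz
  d(-w*z + 2*x*y) includes (∂/∂w)(-w*z + 2*x*y) dw = (-z) dw, which multiplied by dy ∧ dz gives (-z) dy ∧ dz ∧ dw
  d(-3*w^2 + z^2) includes (∂/∂z)(-3*w^2 + z^2) dz = (2*z) dz, which multiplied by dy ∧ dw gives (-2*z) dy ∧ dz ∧ dw
  d(3*w^2 - 3*x*y - 2*x*z) includes (∂/∂x)(3*w^2 - 3*x*y - 2*x*z) dx = (-3*y - 2*z) dx, which multiplied by dz ∧ dw gives (-3*y - 2*z) dx ∧ dz ∧ dw
  d(3*w^2 - 3*x*y - 2*x*z) includes (∂/∂y)(3*w^2 - 3*x*y - 2*x*z) dy = (-3*x) dy, which multiplied by dz ∧ dw gives (-3*x) dy ∧ dz ∧ dw
Collecting like 3-forms: d(omega) = (3*w + 2*y) dx ∧ dy ∧ dz + (-6*y - 2*z) dx ∧ dz ∧ dw + (-3*x - 3*z) dy ∧ dz ∧ dw.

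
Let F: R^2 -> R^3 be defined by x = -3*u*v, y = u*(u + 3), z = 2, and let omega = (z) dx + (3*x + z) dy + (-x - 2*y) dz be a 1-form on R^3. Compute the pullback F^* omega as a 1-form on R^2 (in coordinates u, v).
F^* omega = (-18*u^2*v - 27*u*v + 4*u - 6*v + 6) du + (-6*u) dv

Using F^*(f dg) = (f ∘ F) d(g ∘ F), substitute each coordinate x_i by F_i(u, v) in f_i, and replace dx_i by d F_i = (∂F_i/∂u) du + (∂F_i/∂v) dv.
  For the x component: f_1(F) = 2; d F_1 = (-3*v) du + (-3*u) dv
  For the y component: f_2(F) = -9*u*v + 2; d F_2 = (2*u + 3) du + (0) dv
  For the z component: f_3(F) = u*(-2*u + 3*v - 6); d F_3 = (0) du + (0) dv
Combining and collecting du, dv coefficients:
  coeff of du: -18*u^2*v - 27*u*v + 4*u - 6*v + 6
  coeff of dv: -6*u
F^* omega = (-18*u^2*v - 27*u*v + 4*u - 6*v + 6) du + (-6*u) dv.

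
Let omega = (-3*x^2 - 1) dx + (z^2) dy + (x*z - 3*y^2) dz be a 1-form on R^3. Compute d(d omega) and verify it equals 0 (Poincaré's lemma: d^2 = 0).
d(d omega) = 0

Step 1: d omega = sum_{i<j} (∂f_j/∂x_i - ∂f_i/∂x_j) dx_i ∧ dx_j:
  coeff of dx ∧ dy: 0
  coeff of dx ∧ dz: z
  coeff of dy ∧ dz: -6*y - 2*z
Step 2: Apply d again to each 2-form coefficient. The only possible 3-form in R^3 is dx ∧ dy ∧ dz, with coefficient
  ∂(coeff of dy∧dz)/∂x - ∂(coeff of dx∧dz)/∂y + ∂(coeff of dx∧dy)/∂z
  = ∂/∂x (-6*y - 2*z) - ∂/∂y (z) + ∂/∂z (0).
Each of these terms simplifies to sums of mixed partials that cancel in pairs. The result is 0 (by equality of mixed partials for smooth functions — Schwarz / Clairaut).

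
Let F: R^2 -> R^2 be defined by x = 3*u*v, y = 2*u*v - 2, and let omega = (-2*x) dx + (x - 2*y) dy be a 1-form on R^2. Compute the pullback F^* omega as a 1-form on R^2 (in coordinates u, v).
F^* omega = (4*v*(-5*u*v + 2)) du + (4*u*(-5*u*v + 2)) dv

Using F^*(f dg) = (f ∘ F) d(g ∘ F), substitute each coordinate x_i by F_i(u, v) in f_i, and replace dx_i by d F_i = (∂F_i/∂u) du + (∂F_i/∂v) dv.
  For the x component: f_1(F) = -6*u*v; d F_1 = (3*v) du + (3*u) dv
  For the y component: f_2(F) = -u*v + 4; d F_2 = (2*v) du + (2*u) dv
Combining and collecting du, dv coefficients:
  coeff of du: 4*v*(-5*u*v + 2)
  coeff of dv: 4*u*(-5*u*v + 2)
F^* omega = (4*v*(-5*u*v + 2)) du + (4*u*(-5*u*v + 2)) dv.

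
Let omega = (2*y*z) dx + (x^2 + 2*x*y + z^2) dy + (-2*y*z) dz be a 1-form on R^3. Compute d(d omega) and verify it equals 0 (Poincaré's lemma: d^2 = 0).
d(d omega) = 0

Step 1: d omega = sum_{i<j} (∂f_j/∂x_i - ∂f_i/∂x_j) dx_i ∧ dx_j:
  coeff of dx ∧ dy: 2*x + 2*y - 2*z
  coeff of dx ∧ dz: -2*y
  coeff of dy ∧ dz: -4*z
Step 2: Apply d again to each 2-form coefficient. The only possible 3-form in R^3 is dx ∧ dy ∧ dz, with coefficient
  ∂(coeff of dy∧dz)/∂x - ∂(coeff of dx∧dz)/∂y + ∂(coeff of dx∧dy)/∂z
  = ∂/∂x (-4*z) - ∂/∂y (-2*y) + ∂/∂z (2*x + 2*y - 2*z).
Each of these terms simplifies to sums of mixed partials that cancel in pairs. The result is 0 (by equality of mixed partials for smooth functions — Schwarz / Clairaut).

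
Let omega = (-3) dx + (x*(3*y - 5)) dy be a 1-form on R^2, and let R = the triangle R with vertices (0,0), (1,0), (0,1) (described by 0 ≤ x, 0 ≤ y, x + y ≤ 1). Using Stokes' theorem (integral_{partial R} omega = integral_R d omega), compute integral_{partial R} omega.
integral_(partial R) omega = -2

Stokes: integral_partial_R omega = integral_R d omega with d omega = (∂Q/∂x - ∂P/∂y) dx ∧ dy.
  ∂Q/∂x = 3*y - 5
  ∂P/∂y = 0
  integrand = ∂Q/∂x - ∂P/∂y = 3*y - 5.
Integrating over R: integral_0^1 integral_0^{1-x} (3*y - 5) dy dx = -2.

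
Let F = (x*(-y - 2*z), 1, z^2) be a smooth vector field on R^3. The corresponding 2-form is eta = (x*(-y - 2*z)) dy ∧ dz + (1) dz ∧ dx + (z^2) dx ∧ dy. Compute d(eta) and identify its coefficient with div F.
d(eta) = (-y) dx ∧ dy ∧ dz; div F = -y

For a 2-form in R^3 of the form above, applying d gives a 3-form with coefficient ∂P/∂x + ∂Q/∂y + ∂R/∂z:
  ∂P/∂x = -y - 2*z
  ∂Q/∂y = 0
  ∂R/∂z = 2*z
Sum = -y, which is exactly div F.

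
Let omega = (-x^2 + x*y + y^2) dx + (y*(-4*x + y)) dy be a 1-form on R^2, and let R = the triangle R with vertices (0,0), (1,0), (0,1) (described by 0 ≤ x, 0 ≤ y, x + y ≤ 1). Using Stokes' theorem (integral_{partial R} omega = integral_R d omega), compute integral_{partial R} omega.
integral_(partial R) omega = -7/6

Stokes: integral_partial_R omega = integral_R d omega with d omega = (∂Q/∂x - ∂P/∂y) dx ∧ dy.
  ∂Q/∂x = -4*y
  ∂P/∂y = x + 2*y
  integrand = ∂Q/∂x - ∂P/∂y = -x - 6*y.
Integrating over R: integral_0^1 integral_0^{1-x} (-x - 6*y) dy dx = -7/6.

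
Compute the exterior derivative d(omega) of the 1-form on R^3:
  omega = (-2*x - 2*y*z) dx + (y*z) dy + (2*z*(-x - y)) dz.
d(omega) = (2*z) dx ∧ dy + (2*y - 2*z) dx ∧ dz + (-y - 2*z) dy ∧ dz

For a 1-form omega = sum_i f_i dx_i, the exterior derivative is
  d(omega) = sum_{i < j} (∂f_j/∂x_i - ∂f_i/∂x_j) dx_i ∧ dx_j.
  coefficient of dx ∧ dy: ∂f_2/∂x - ∂f_1/∂y = ∂(y*z)/∂x - ∂(-2*x - 2*y*z)/∂y = 2*z
  coefficient of dx ∧ dz: ∂f_3/∂x - ∂f_1/∂z = ∂(2*z*(-x - y))/∂x - ∂(-2*x - 2*y*z)/∂z = 2*y - 2*z
  coefficient of dy ∧ dz: ∂f_3/∂y - ∂f_2/∂z = ∂(2*z*(-x - y))/∂y - ∂(y*z)/∂z = -y - 2*z
Assembling: d(omega) = (2*z) dx ∧ dy + (2*y - 2*z) dx ∧ dz + (-y - 2*z) dy ∧ dz.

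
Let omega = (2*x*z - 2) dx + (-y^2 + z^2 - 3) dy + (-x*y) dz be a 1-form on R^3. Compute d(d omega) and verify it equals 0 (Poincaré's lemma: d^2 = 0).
d(d omega) = 0

Step 1: d omega = sum_{i<j} (∂f_j/∂x_i - ∂f_i/∂x_j) dx_i ∧ dx_j:
  coeff of dx ∧ dy: 0
  coeff of dx ∧ dz: -2*x - y
  coeff of dy ∧ dz: -x - 2*z
Step 2: Apply d again to each 2-form coefficient. The only possible 3-form in R^3 is dx ∧ dy ∧ dz, with coefficient
  ∂(coeff of dy∧dz)/∂x - ∂(coeff of dx∧dz)/∂y + ∂(coeff of dx∧dy)/∂z
  = ∂/∂x (-x - 2*z) - ∂/∂y (-2*x - y) + ∂/∂z (0).
Each of these terms simplifies to sums of mixed partials that cancel in pairs. The result is 0 (by equality of mixed partials for smooth functions — Schwarz / Clairaut).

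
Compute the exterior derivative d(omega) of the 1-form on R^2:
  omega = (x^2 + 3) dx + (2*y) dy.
d(omega) = 0

For a 1-form omega = sum_i f_i dx_i, the exterior derivative is
  d(omega) = sum_{i < j} (∂f_j/∂x_i - ∂f_i/∂x_j) dx_i ∧ dx_j.

Assembling: d(omega) = 0.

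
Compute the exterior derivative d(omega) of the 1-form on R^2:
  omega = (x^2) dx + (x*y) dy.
d(omega) = (y) dx ∧ dy

For a 1-form omega = sum_i f_i dx_i, the exterior derivative is
  d(omega) = sum_{i < j} (∂f_j/∂x_i - ∂f_i/∂x_j) dx_i ∧ dx_j.
  coefficient of dx ∧ dy: ∂f_2/∂x - ∂f_1/∂y = ∂(x*y)/∂x - ∂(x^2)/∂y = y
Assembling: d(omega) = (y) dx ∧ dy.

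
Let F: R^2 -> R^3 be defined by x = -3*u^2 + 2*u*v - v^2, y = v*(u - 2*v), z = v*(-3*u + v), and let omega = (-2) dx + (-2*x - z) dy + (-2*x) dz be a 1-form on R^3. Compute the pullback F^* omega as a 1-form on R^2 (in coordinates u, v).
F^* omega = (-12*u^2*v + 11*u*v^2 + 12*u - 5*v^3 - 4*v) du + (-12*u^3 - u^2*v - 9*u*v^2 - 4*u + 4*v) dv

Using F^*(f dg) = (f ∘ F) d(g ∘ F), substitute each coordinate x_i by F_i(u, v) in f_i, and replace dx_i by d F_i = (∂F_i/∂u) du + (∂F_i/∂v) dv.
  For the x component: f_1(F) = -2; d F_1 = (-6*u + 2*v) du + (2*u - 2*v) dv
  For the y component: f_2(F) = 6*u^2 - u*v + v^2; d F_2 = (v) du + (u - 4*v) dv
  For the z component: f_3(F) = 6*u^2 - 4*u*v + 2*v^2; d F_3 = (-3*v) du + (-3*u + 2*v) dv
Combining and collecting du, dv coefficients:
  coeff of du: -12*u^2*v + 11*u*v^2 + 12*u - 5*v^3 - 4*v
  coeff of dv: -12*u^3 - u^2*v - 9*u*v^2 - 4*u + 4*v
F^* omega = (-12*u^2*v + 11*u*v^2 + 12*u - 5*v^3 - 4*v) du + (-12*u^3 - u^2*v - 9*u*v^2 - 4*u + 4*v) dv.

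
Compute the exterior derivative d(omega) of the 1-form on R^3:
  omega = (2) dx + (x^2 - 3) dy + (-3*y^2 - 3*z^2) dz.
d(omega) = (2*x) dx ∧ dy + (-6*y) dy ∧ dz

For a 1-form omega = sum_i f_i dx_i, the exterior derivative is
  d(omega) = sum_{i < j} (∂f_j/∂x_i - ∂f_i/∂x_j) dx_i ∧ dx_j.
  coefficient of dx ∧ dy: ∂f_2/∂x - ∂f_1/∂y = ∂(x^2 - 3)/∂x - ∂(2)/∂y = 2*x
  coefficient of dy ∧ dz: ∂f_3/∂y - ∂f_2/∂z = ∂(-3*y^2 - 3*z^2)/∂y - ∂(x^2 - 3)/∂z = -6*y
Assembling: d(omega) = (2*x) dx ∧ dy + (-6*y) dy ∧ dz.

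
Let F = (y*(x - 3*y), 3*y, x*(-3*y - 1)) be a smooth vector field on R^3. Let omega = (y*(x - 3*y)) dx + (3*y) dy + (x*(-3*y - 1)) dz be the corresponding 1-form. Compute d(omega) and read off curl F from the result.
d(omega) = (-3*x) dy ∧ dz + (3*y + 1) dz ∧ dx + (-x + 6*y) dx ∧ dy; curl F = (-3*x, 3*y + 1, -x + 6*y)

d omega = sum_{i<j} (∂f_j/∂x_i - ∂f_i/∂x_j) dx_i ∧ dx_j. Under the identification (dy ∧ dz, dz ∧ dx, dx ∧ dy) ↔ (e_x, e_y, e_z), the coefficients are exactly the components of curl F. Compute:
  ∂R/∂y - ∂Q/∂z = (-3*x) - (0) = -3*x
  ∂P/∂z - ∂R/∂x = (0) - (-3*y - 1) = 3*y + 1
  ∂Q/∂x - ∂P/∂y = (0) - (x - 6*y) = -x + 6*y.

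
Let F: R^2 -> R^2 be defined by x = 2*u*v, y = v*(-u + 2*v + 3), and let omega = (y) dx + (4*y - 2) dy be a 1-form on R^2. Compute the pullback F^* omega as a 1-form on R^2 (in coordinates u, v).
F^* omega = (2*v*(u*v - 2*v^2 - 3*v + 1)) du + (2*u^2*v - 20*u*v^2 - 18*u*v + 2*u + 32*v^3 + 72*v^2 + 28*v - 6) dv

Using F^*(f dg) = (f ∘ F) d(g ∘ F), substitute each coordinate x_i by F_i(u, v) in f_i, and replace dx_i by d F_i = (∂F_i/∂u) du + (∂F_i/∂v) dv.
  For the x component: f_1(F) = v*(-u + 2*v + 3); d F_1 = (2*v) du + (2*u) dv
  For the y component: f_2(F) = -4*u*v + 8*v^2 + 12*v - 2; d F_2 = (-v) du + (-u + 4*v + 3) dv
Combining and collecting du, dv coefficients:
  coeff of du: 2*v*(u*v - 2*v^2 - 3*v + 1)
  coeff of dv: 2*u^2*v - 20*u*v^2 - 18*u*v + 2*u + 32*v^3 + 72*v^2 + 28*v - 6
F^* omega = (2*v*(u*v - 2*v^2 - 3*v + 1)) du + (2*u^2*v - 20*u*v^2 - 18*u*v + 2*u + 32*v^3 + 72*v^2 + 28*v - 6) dv.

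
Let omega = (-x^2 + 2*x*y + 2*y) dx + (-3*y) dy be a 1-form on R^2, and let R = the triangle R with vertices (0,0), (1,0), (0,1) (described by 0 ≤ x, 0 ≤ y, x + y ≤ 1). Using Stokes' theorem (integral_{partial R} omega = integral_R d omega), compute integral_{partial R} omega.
integral_(partial R) omega = -4/3

Stokes: integral_partial_R omega = integral_R d omega with d omega = (∂Q/∂x - ∂P/∂y) dx ∧ dy.
  ∂Q/∂x = 0
  ∂P/∂y = 2*x + 2
  integrand = ∂Q/∂x - ∂P/∂y = -2*x - 2.
Integrating over R: integral_0^1 integral_0^{1-x} (-2*x - 2) dy dx = -4/3.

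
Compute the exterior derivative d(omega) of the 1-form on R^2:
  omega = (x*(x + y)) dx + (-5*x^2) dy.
d(omega) = (-11*x) dx ∧ dy

For a 1-form omega = sum_i f_i dx_i, the exterior derivative is
  d(omega) = sum_{i < j} (∂f_j/∂x_i - ∂f_i/∂x_j) dx_i ∧ dx_j.
  coefficient of dx ∧ dy: ∂f_2/∂x - ∂f_1/∂y = ∂(-5*x^2)/∂x - ∂(x*(x + y))/∂y = -11*x
Assembling: d(omega) = (-11*x) dx ∧ dy.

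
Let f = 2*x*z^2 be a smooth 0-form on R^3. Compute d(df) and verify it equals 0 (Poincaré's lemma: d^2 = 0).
d(df) = 0

Step 1: df = sum_i (∂f/∂x_i) dx_i = (2*z^2) dx + (0) dy + (4*x*z) dz.
Step 2: Apply d again. Using the 1-form formula, the coefficient of dx ∧ dy in d(df) is ∂^2 f/∂x ∂y - ∂^2 f/∂y ∂x = (0) - (0) = 0 (equality of mixed partials for smooth f).
Similarly for dx ∧ dz and dy ∧ dz — all coefficients vanish. So d(df) = 0.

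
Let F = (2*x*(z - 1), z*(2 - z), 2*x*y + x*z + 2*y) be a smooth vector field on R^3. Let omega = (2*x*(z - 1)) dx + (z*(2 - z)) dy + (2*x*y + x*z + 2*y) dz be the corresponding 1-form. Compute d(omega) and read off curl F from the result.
d(omega) = (2*x + 2*z) dy ∧ dz + (2*x - 2*y - z) dz ∧ dx + (0) dx ∧ dy; curl F = (2*x + 2*z, 2*x - 2*y - z, 0)

d omega = sum_{i<j} (∂f_j/∂x_i - ∂f_i/∂x_j) dx_i ∧ dx_j. Under the identification (dy ∧ dz, dz ∧ dx, dx ∧ dy) ↔ (e_x, e_y, e_z), the coefficients are exactly the components of curl F. Compute:
  ∂R/∂y - ∂Q/∂z = (2*x + 2) - (2 - 2*z) = 2*x + 2*z
  ∂P/∂z - ∂R/∂x = (2*x) - (2*y + z) = 2*x - 2*y - z
  ∂Q/∂x - ∂P/∂y = (0) - (0) = 0.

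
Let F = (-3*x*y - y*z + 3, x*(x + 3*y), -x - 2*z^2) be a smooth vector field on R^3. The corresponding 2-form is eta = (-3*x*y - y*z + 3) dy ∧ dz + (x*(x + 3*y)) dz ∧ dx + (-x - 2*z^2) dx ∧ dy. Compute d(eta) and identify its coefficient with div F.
d(eta) = (3*x - 3*y - 4*z) dx ∧ dy ∧ dz; div F = 3*x - 3*y - 4*z

For a 2-form in R^3 of the form above, applying d gives a 3-form with coefficient ∂P/∂x + ∂Q/∂y + ∂R/∂z:
  ∂P/∂x = -3*y
  ∂Q/∂y = 3*x
  ∂R/∂z = -4*z
Sum = 3*x - 3*y - 4*z, which is exactly div F.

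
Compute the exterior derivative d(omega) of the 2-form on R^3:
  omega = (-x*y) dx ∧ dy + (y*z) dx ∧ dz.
d(omega) = (-z) dx ∧ dy ∧ dz

For a 2-form omega = sum_{i<j} g_{ij} dx_i ∧ dx_j, the exterior derivative is
  d(omega) = sum_{i<j} d(g_{ij}) ∧ dx_i ∧ dx_j = sum_{i<j, k} (∂g_{ij}/∂x_k) dx_k ∧ dx_i ∧ dx_j.
Expand each term, using dx_k ∧ dx_i ∧ dx_j = sgn(permutation) dx_{(a)} ∧ dx_{(b)} ∧ dx_{(c)} with (a < b < c) sorted:
  d(y*z) includes (∂/∂y)(y*z) dy = (z) dy, which multiplied by dx ∧ dz gives (-z) dx ∧ dy ∧ dz
Collecting like 3-forms: d(omega) = (-z) dx ∧ dy ∧ dz.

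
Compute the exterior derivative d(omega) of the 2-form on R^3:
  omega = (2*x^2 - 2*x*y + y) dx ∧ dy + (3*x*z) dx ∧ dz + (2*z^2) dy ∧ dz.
d(omega) = 0

For a 2-form omega = sum_{i<j} g_{ij} dx_i ∧ dx_j, the exterior derivative is
  d(omega) = sum_{i<j} d(g_{ij}) ∧ dx_i ∧ dx_j = sum_{i<j, k} (∂g_{ij}/∂x_k) dx_k ∧ dx_i ∧ dx_j.
Expand each term, using dx_k ∧ dx_i ∧ dx_j = sgn(permutation) dx_{(a)} ∧ dx_{(b)} ∧ dx_{(c)} with (a < b < c) sorted:

Collecting like 3-forms: d(omega) = 0.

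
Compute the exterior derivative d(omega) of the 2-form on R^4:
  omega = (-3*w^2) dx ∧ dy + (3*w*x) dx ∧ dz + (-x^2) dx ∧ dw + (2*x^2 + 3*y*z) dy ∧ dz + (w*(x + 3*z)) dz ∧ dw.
d(omega) = (-6*w) dx ∧ dy ∧ dw + (w + 3*x) dx ∧ dz ∧ dw + (4*x) dx ∧ dy ∧ dz

For a 2-form omega = sum_{i<j} g_{ij} dx_i ∧ dx_j, the exterior derivative is
  d(omega) = sum_{i<j} d(g_{ij}) ∧ dx_i ∧ dx_j = sum_{i<j, k} (∂g_{ij}/∂x_k) dx_k ∧ dx_i ∧ dx_j.
Expand each term, using dx_k ∧ dx_i ∧ dx_j = sgn(permutation) dx_{(a)} ∧ dx_{(b)} ∧ dx_{(c)} with (a < b < c) sorted:
  d(-3*w^2) includes (∂/∂w)(-3*w^2) dw = (-6*w) dw, which multiplied by dx ∧ dy gives (-6*w) dx ∧ dy ∧ dw
  d(3*w*x) includes (∂/∂w)(3*w*x) dw = (3*x) dw, which multiplied by dx ∧ dz gives (3*x) dx ∧ dz ∧ dw
  d(2*x^2 + 3*y*z) includes (∂/∂x)(2*x^2 + 3*y*z) dx = (4*x) dx, which multiplied by dy ∧ dz gives (4*x) dx ∧ dy ∧ dz
  d(w*(x + 3*z)) includes (∂/∂x)(w*(x + 3*z)) dx = (w) dx, which multiplied by dz ∧ dw gives (w) dx ∧ dz ∧ dw
Collecting like 3-forms: d(omega) = (-6*w) dx ∧ dy ∧ dw + (w + 3*x) dx ∧ dz ∧ dw + (4*x) dx ∧ dy ∧ dz.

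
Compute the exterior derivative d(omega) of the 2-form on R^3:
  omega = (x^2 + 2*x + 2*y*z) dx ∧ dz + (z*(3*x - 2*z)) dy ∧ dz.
d(omega) = (z) dx ∧ dy ∧ dz

For a 2-form omega = sum_{i<j} g_{ij} dx_i ∧ dx_j, the exterior derivative is
  d(omega) = sum_{i<j} d(g_{ij}) ∧ dx_i ∧ dx_j = sum_{i<j, k} (∂g_{ij}/∂x_k) dx_k ∧ dx_i ∧ dx_j.
Expand each term, using dx_k ∧ dx_i ∧ dx_j = sgn(permutation) dx_{(a)} ∧ dx_{(b)} ∧ dx_{(c)} with (a < b < c) sorted:
  d(x^2 + 2*x + 2*y*z) includes (∂/∂y)(x^2 + 2*x + 2*y*z) dy = (2*z) dy, which multiplied by dx ∧ dz gives (-2*z) dx ∧ dy ∧ dz
  d(z*(3*x - 2*z)) includes (∂/∂x)(z*(3*x - 2*z)) dx = (3*z) dx, which multiplied by dy ∧ dz gives (3*z) dx ∧ dy ∧ dz
Collecting like 3-forms: d(omega) = (z) dx ∧ dy ∧ dz.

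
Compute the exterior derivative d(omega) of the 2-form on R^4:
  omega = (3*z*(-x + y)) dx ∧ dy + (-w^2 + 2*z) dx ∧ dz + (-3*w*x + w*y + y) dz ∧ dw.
d(omega) = (-3*x + 3*y) dx ∧ dy ∧ dz + (-5*w) dx ∧ dz ∧ dw + (w + 1) dy ∧ dz ∧ dw

For a 2-form omega = sum_{i<j} g_{ij} dx_i ∧ dx_j, the exterior derivative is
  d(omega) = sum_{i<j} d(g_{ij}) ∧ dx_i ∧ dx_j = sum_{i<j, k} (∂g_{ij}/∂x_k) dx_k ∧ dx_i ∧ dx_j.
Expand each term, using dx_k ∧ dx_i ∧ dx_j = sgn(permutation) dx_{(a)} ∧ dx_{(b)} ∧ dx_{(c)} with (a < b < c) sorted:
  d(3*z*(-x + y)) includes (∂/∂z)(3*z*(-x + y)) dz = (-3*x + 3*y) dz, which multiplied by dx ∧ dy gives (-3*x + 3*y) dx ∧ dy ∧ dz
  d(-w^2 + 2*z) includes (∂/∂w)(-w^2 + 2*z) dw = (-2*w) dw, which multiplied by dx ∧ dz gives (-2*w) dx ∧ dz ∧ dw
  d(-3*w*x + w*y + y) includes (∂/∂x)(-3*w*x + w*y + y) dx = (-3*w) dx, which multiplied by dz ∧ dw gives (-3*w) dx ∧ dz ∧ dw
  d(-3*w*x + w*y + y) includes (∂/∂y)(-3*w*x + w*y + y) dy = (w + 1) dy, which multiplied by dz ∧ dw gives (w + 1) dy ∧ dz ∧ dw
Collecting like 3-forms: d(omega) = (-3*x + 3*y) dx ∧ dy ∧ dz + (-5*w) dx ∧ dz ∧ dw + (w + 1) dy ∧ dz ∧ dw.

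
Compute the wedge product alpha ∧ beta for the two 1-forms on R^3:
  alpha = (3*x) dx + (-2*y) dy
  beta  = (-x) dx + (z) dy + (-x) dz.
alpha ∧ beta = (x*(-2*y + 3*z)) dx ∧ dy + (-3*x^2) dx ∧ dz + (2*x*y) dy ∧ dz

Distribute the wedge, using dx_i ∧ dx_j = -dx_j ∧ dx_i and dx_i ∧ dx_i = 0. For each pair (i, j) with i < j, the coefficient of dx_i ∧ dx_j in alpha ∧ beta is (alpha_i * beta_j - alpha_j * beta_i). Collecting: alpha ∧ beta = (x*(-2*y + 3*z)) dx ∧ dy + (-3*x^2) dx ∧ dz + (2*x*y) dy ∧ dz.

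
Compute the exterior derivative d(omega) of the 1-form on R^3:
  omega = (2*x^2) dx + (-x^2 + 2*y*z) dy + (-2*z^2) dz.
d(omega) = (-2*x) dx ∧ dy + (-2*y) dy ∧ dz

For a 1-form omega = sum_i f_i dx_i, the exterior derivative is
  d(omega) = sum_{i < j} (∂f_j/∂x_i - ∂f_i/∂x_j) dx_i ∧ dx_j.
  coefficient of dx ∧ dy: ∂f_2/∂x - ∂f_1/∂y = ∂(-x^2 + 2*y*z)/∂x - ∂(2*x^2)/∂y = -2*x
  coefficient of dy ∧ dz: ∂f_3/∂y - ∂f_2/∂z = ∂(-2*z^2)/∂y - ∂(-x^2 + 2*y*z)/∂z = -2*y
Assembling: d(omega) = (-2*x) dx ∧ dy + (-2*y) dy ∧ dz.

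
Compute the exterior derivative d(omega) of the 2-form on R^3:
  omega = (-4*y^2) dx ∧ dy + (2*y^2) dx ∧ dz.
d(omega) = (-4*y) dx ∧ dy ∧ dz

For a 2-form omega = sum_{i<j} g_{ij} dx_i ∧ dx_j, the exterior derivative is
  d(omega) = sum_{i<j} d(g_{ij}) ∧ dx_i ∧ dx_j = sum_{i<j, k} (∂g_{ij}/∂x_k) dx_k ∧ dx_i ∧ dx_j.
Expand each term, using dx_k ∧ dx_i ∧ dx_j = sgn(permutation) dx_{(a)} ∧ dx_{(b)} ∧ dx_{(c)} with (a < b < c) sorted:
  d(2*y^2) includes (∂/∂y)(2*y^2) dy = (4*y) dy, which multiplied by dx ∧ dz gives (-4*y) dx ∧ dy ∧ dz
Collecting like 3-forms: d(omega) = (-4*y) dx ∧ dy ∧ dz.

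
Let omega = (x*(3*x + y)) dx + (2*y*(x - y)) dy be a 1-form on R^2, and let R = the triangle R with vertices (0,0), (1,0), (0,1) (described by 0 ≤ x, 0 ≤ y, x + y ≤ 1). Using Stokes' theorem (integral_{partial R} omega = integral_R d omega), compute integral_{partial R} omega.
integral_(partial R) omega = 1/6

Stokes: integral_partial_R omega = integral_R d omega with d omega = (∂Q/∂x - ∂P/∂y) dx ∧ dy.
  ∂Q/∂x = 2*y
  ∂P/∂y = x
  integrand = ∂Q/∂x - ∂P/∂y = -x + 2*y.
Integrating over R: integral_0^1 integral_0^{1-x} (-x + 2*y) dy dx = 1/6.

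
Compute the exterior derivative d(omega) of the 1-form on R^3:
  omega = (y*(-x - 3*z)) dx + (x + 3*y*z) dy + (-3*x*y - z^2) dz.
d(omega) = (x + 3*z + 1) dx ∧ dy + (-3*x - 3*y) dy ∧ dz

For a 1-form omega = sum_i f_i dx_i, the exterior derivative is
  d(omega) = sum_{i < j} (∂f_j/∂x_i - ∂f_i/∂x_j) dx_i ∧ dx_j.
  coefficient of dx ∧ dy: ∂f_2/∂x - ∂f_1/∂y = ∂(x + 3*y*z)/∂x - ∂(y*(-x - 3*z))/∂y = x + 3*z + 1
  coefficient of dy ∧ dz: ∂f_3/∂y - ∂f_2/∂z = ∂(-3*x*y - z^2)/∂y - ∂(x + 3*y*z)/∂z = -3*x - 3*y
Assembling: d(omega) = (x + 3*z + 1) dx ∧ dy + (-3*x - 3*y) dy ∧ dz.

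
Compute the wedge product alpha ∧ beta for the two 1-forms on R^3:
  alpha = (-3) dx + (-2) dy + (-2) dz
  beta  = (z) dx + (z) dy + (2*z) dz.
alpha ∧ beta = (-z) dx ∧ dy + (-4*z) dx ∧ dz + (-2*z) dy ∧ dz

Distribute the wedge, using dx_i ∧ dx_j = -dx_j ∧ dx_i and dx_i ∧ dx_i = 0. For each pair (i, j) with i < j, the coefficient of dx_i ∧ dx_j in alpha ∧ beta is (alpha_i * beta_j - alpha_j * beta_i). Collecting: alpha ∧ beta = (-z) dx ∧ dy + (-4*z) dx ∧ dz + (-2*z) dy ∧ dz.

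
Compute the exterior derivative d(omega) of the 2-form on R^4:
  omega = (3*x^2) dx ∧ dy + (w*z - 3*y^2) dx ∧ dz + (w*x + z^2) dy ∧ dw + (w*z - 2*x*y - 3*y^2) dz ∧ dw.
d(omega) = (6*y) dx ∧ dy ∧ dz + (-2*y + z) dx ∧ dz ∧ dw + (w) dx ∧ dy ∧ dw + (-2*x - 6*y - 2*z) dy ∧ dz ∧ dw

For a 2-form omega = sum_{i<j} g_{ij} dx_i ∧ dx_j, the exterior derivative is
  d(omega) = sum_{i<j} d(g_{ij}) ∧ dx_i ∧ dx_j = sum_{i<j, k} (∂g_{ij}/∂x_k) dx_k ∧ dx_i ∧ dx_j.
Expand each term, using dx_k ∧ dx_i ∧ dx_j = sgn(permutation) dx_{(a)} ∧ dx_{(b)} ∧ dx_{(c)} with (a < b < c) sorted:
  d(w*z - 3*y^2) includes (∂/∂y)(w*z - 3*y^2) dy = (-6*y) dy, which multiplied by dx ∧ dz gives (6*y) dx ∧ dy ∧ dz
  d(w*z - 3*y^2) includes (∂/∂w)(w*z - 3*y^2) dw = (z) dw, which multiplied by dx ∧ dz gives (z) dx ∧ dz ∧ dw
  d(w*x + z^2) includes (∂/∂x)(w*x + z^2) dx = (w) dx, which multiplied by dy ∧ dw gives (w) dx ∧ dy ∧ dw
  d(w*x + z^2) includes (∂/∂z)(w*x + z^2) dz = (2*z) dz, which multiplied by dy ∧ dw gives (-2*z) dy ∧ dz ∧ dw
  d(w*z - 2*x*y - 3*y^2) includes (∂/∂x)(w*z - 2*x*y - 3*y^2) dx = (-2*y) dx, which multiplied by dz ∧ dw gives (-2*y) dx ∧ dz ∧ dw
  d(w*z - 2*x*y - 3*y^2) includes (∂/∂y)(w*z - 2*x*y - 3*y^2) dy = (-2*x - 6*y) dy, which multiplied by dz ∧ dw gives (-2*x - 6*y) dy ∧ dz ∧ dw
Collecting like 3-forms: d(omega) = (6*y) dx ∧ dy ∧ dz + (-2*y + z) dx ∧ dz ∧ dw + (w) dx ∧ dy ∧ dw + (-2*x - 6*y - 2*z) dy ∧ dz ∧ dw.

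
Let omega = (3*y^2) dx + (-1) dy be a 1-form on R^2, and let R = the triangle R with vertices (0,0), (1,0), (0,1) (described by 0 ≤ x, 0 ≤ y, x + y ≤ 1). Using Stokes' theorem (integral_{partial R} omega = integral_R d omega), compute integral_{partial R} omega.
integral_(partial R) omega = -1

Stokes: integral_partial_R omega = integral_R d omega with d omega = (∂Q/∂x - ∂P/∂y) dx ∧ dy.
  ∂Q/∂x = 0
  ∂P/∂y = 6*y
  integrand = ∂Q/∂x - ∂P/∂y = -6*y.
Integrating over R: integral_0^1 integral_0^{1-x} (-6*y) dy dx = -1.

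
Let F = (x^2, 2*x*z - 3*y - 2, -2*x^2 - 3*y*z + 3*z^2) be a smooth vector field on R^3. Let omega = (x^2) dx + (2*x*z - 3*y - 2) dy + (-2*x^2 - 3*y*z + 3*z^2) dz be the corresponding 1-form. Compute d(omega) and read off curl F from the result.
d(omega) = (-2*x - 3*z) dy ∧ dz + (4*x) dz ∧ dx + (2*z) dx ∧ dy; curl F = (-2*x - 3*z, 4*x, 2*z)

d omega = sum_{i<j} (∂f_j/∂x_i - ∂f_i/∂x_j) dx_i ∧ dx_j. Under the identification (dy ∧ dz, dz ∧ dx, dx ∧ dy) ↔ (e_x, e_y, e_z), the coefficients are exactly the components of curl F. Compute:
  ∂R/∂y - ∂Q/∂z = (-3*z) - (2*x) = -2*x - 3*z
  ∂P/∂z - ∂R/∂x = (0) - (-4*x) = 4*x
  ∂Q/∂x - ∂P/∂y = (2*z) - (0) = 2*z.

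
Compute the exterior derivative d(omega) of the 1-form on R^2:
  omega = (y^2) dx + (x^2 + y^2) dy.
d(omega) = (2*x - 2*y) dx ∧ dy

For a 1-form omega = sum_i f_i dx_i, the exterior derivative is
  d(omega) = sum_{i < j} (∂f_j/∂x_i - ∂f_i/∂x_j) dx_i ∧ dx_j.
  coefficient of dx ∧ dy: ∂f_2/∂x - ∂f_1/∂y = ∂(x^2 + y^2)/∂x - ∂(y^2)/∂y = 2*x - 2*y
Assembling: d(omega) = (2*x - 2*y) dx ∧ dy.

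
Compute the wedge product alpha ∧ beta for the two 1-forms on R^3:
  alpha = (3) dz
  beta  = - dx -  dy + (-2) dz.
alpha ∧ beta = (3) dx ∧ dz + (3) dy ∧ dz

Distribute the wedge, using dx_i ∧ dx_j = -dx_j ∧ dx_i and dx_i ∧ dx_i = 0. For each pair (i, j) with i < j, the coefficient of dx_i ∧ dx_j in alpha ∧ beta is (alpha_i * beta_j - alpha_j * beta_i). Collecting: alpha ∧ beta = (3) dx ∧ dz + (3) dy ∧ dz.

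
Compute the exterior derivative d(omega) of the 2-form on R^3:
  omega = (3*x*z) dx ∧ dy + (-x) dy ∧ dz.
d(omega) = (3*x - 1) dx ∧ dy ∧ dz

For a 2-form omega = sum_{i<j} g_{ij} dx_i ∧ dx_j, the exterior derivative is
  d(omega) = sum_{i<j} d(g_{ij}) ∧ dx_i ∧ dx_j = sum_{i<j, k} (∂g_{ij}/∂x_k) dx_k ∧ dx_i ∧ dx_j.
Expand each term, using dx_k ∧ dx_i ∧ dx_j = sgn(permutation) dx_{(a)} ∧ dx_{(b)} ∧ dx_{(c)} with (a < b < c) sorted:
  d(3*x*z) includes (∂/∂z)(3*x*z) dz = (3*x) dz, which multiplied by dx ∧ dy gives (3*x) dx ∧ dy ∧ dz
  d(-x) includes (∂/∂x)(-x) dx = (-1) dx, which multiplied by dy ∧ dz gives (-1) dx ∧ dy ∧ dz
Collecting like 3-forms: d(omega) = (3*x - 1) dx ∧ dy ∧ dz.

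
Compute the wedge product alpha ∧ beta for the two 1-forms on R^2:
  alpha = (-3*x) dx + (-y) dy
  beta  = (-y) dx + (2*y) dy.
alpha ∧ beta = (-y*(6*x + y)) dx ∧ dy

Distribute the wedge, using dx_i ∧ dx_j = -dx_j ∧ dx_i and dx_i ∧ dx_i = 0. For each pair (i, j) with i < j, the coefficient of dx_i ∧ dx_j in alpha ∧ beta is (alpha_i * beta_j - alpha_j * beta_i). Collecting: alpha ∧ beta = (-y*(6*x + y)) dx ∧ dy.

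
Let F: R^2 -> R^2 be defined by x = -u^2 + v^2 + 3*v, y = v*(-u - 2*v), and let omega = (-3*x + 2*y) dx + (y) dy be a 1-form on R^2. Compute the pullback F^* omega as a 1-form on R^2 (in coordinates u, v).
F^* omega = (-6*u^3 + 4*u^2*v + 15*u*v^2 + 18*u*v + 2*v^3) du + (7*u^2*v + 9*u^2 + 2*u*v^2 - 6*u*v - 6*v^3 - 39*v^2 - 27*v) dv

Using F^*(f dg) = (f ∘ F) d(g ∘ F), substitute each coordinate x_i by F_i(u, v) in f_i, and replace dx_i by d F_i = (∂F_i/∂u) du + (∂F_i/∂v) dv.
  For the x component: f_1(F) = 3*u^2 - 2*u*v - 7*v^2 - 9*v; d F_1 = (-2*u) du + (2*v + 3) dv
  For the y component: f_2(F) = v*(-u - 2*v); d F_2 = (-v) du + (-u - 4*v) dv
Combining and collecting du, dv coefficients:
  coeff of du: -6*u^3 + 4*u^2*v + 15*u*v^2 + 18*u*v + 2*v^3
  coeff of dv: 7*u^2*v + 9*u^2 + 2*u*v^2 - 6*u*v - 6*v^3 - 39*v^2 - 27*v
F^* omega = (-6*u^3 + 4*u^2*v + 15*u*v^2 + 18*u*v + 2*v^3) du + (7*u^2*v + 9*u^2 + 2*u*v^2 - 6*u*v - 6*v^3 - 39*v^2 - 27*v) dv.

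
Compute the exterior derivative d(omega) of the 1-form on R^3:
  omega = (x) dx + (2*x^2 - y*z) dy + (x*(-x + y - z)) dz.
d(omega) = (4*x) dx ∧ dy + (-2*x + y - z) dx ∧ dz + (x + y) dy ∧ dz

For a 1-form omega = sum_i f_i dx_i, the exterior derivative is
  d(omega) = sum_{i < j} (∂f_j/∂x_i - ∂f_i/∂x_j) dx_i ∧ dx_j.
  coefficient of dx ∧ dy: ∂f_2/∂x - ∂f_1/∂y = ∂(2*x^2 - y*z)/∂x - ∂(x)/∂y = 4*x
  coefficient of dx ∧ dz: ∂f_3/∂x - ∂f_1/∂z = ∂(x*(-x + y - z))/∂x - ∂(x)/∂z = -2*x + y - z
  coefficient of dy ∧ dz: ∂f_3/∂y - ∂f_2/∂z = ∂(x*(-x + y - z))/∂y - ∂(2*x^2 - y*z)/∂z = x + y
Assembling: d(omega) = (4*x) dx ∧ dy + (-2*x + y - z) dx ∧ dz + (x + y) dy ∧ dz.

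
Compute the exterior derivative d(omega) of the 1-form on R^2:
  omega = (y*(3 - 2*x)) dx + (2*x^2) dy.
d(omega) = (6*x - 3) dx ∧ dy

For a 1-form omega = sum_i f_i dx_i, the exterior derivative is
  d(omega) = sum_{i < j} (∂f_j/∂x_i - ∂f_i/∂x_j) dx_i ∧ dx_j.
  coefficient of dx ∧ dy: ∂f_2/∂x - ∂f_1/∂y = ∂(2*x^2)/∂x - ∂(y*(3 - 2*x))/∂y = 6*x - 3
Assembling: d(omega) = (6*x - 3) dx ∧ dy.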